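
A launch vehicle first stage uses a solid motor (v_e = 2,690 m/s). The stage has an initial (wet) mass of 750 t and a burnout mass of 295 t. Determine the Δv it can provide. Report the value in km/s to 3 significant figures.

From the ideal rocket equation, Δv = v_e · ln(m₀/m_f) = 2690.0 × ln(2.542) = 2690.0 × 0.9331 ≈ 2510.0 m/s.

Δv ≈ 2.51 km/s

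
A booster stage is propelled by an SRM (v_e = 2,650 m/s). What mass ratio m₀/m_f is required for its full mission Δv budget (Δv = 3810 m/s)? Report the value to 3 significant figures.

mass ratio ≈ 4.21

Using Δv = v_e ln(m₀/m_f): m₀/m_f = exp(Δv / v_e) = exp(3810 / 2650.0) = exp(1.4377) = 4.2112.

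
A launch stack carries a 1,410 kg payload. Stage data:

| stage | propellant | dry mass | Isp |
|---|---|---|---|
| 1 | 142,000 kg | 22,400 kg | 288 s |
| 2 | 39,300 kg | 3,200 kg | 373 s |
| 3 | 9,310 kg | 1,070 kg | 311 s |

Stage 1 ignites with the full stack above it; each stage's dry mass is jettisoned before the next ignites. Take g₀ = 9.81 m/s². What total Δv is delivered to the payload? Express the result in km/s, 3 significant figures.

Ignition mass of stage 1 = 142,000+22,400 + 39,300+3,200 + 9,310+1,070 + 1,410 = 218,690 kg.
Stage 1: m₀ = 218,690 kg, m_f = 218,690 − 142,000 = 76,690 kg; Δv = 288×9.81×ln(2.852) = 2825.3×1.0479 ≈ 2961 m/s.
Stage 2: m₀ = 54,290 kg, m_f = 54,290 − 39,300 = 14,990 kg; Δv = 373×9.81×ln(3.622) = 3659.1×1.2870 ≈ 4709 m/s.
Stage 3: m₀ = 11,790 kg, m_f = 11,790 − 9,310 = 2,480 kg; Δv = 311×9.81×ln(4.754) = 3050.9×1.5590 ≈ 4756 m/s.
Total Δv = 2961 + 4709 + 4756 = 12426 m/s.

Δv ≈ 12.4 km/s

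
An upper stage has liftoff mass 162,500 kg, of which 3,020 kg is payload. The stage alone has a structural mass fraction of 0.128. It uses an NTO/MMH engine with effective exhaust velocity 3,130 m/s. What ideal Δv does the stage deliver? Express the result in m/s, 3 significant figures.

Δv ≈ 6060 m/s

Stage wet mass = m₀ − payload = 162,500 − 3,020 = 159,480 kg.
Stage dry mass = ε × stage wet mass = 0.128 × 159,480 = 20,413.4 kg.
Burnout mass m_f = stage dry + payload = 20,413.4 + 3,020 = 23,433.4 kg.
Δv = v_e · ln(162,500/23,433.4) = 3130.0 × ln(6.935) = 3130.0 × 1.9365 ≈ 6061 m/s.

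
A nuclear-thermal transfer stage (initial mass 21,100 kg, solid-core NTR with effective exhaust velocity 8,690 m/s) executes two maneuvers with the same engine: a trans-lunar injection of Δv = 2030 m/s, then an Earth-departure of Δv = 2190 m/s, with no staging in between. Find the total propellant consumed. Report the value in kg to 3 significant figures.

After the first burn: m = 21100 × exp(−2030/8690.0) = 21100 × 0.79168 = 16,704.4 kg.
After the second burn: m = 16,704.4 × exp(−2190/8690.0) = 16,704.4 × 0.77723 = 12,983.2 kg.
Total propellant = m₀ − m_final = 21100 − 12,983.2 = 8,116.8 kg.

total propellant consumed ≈ 8120 kg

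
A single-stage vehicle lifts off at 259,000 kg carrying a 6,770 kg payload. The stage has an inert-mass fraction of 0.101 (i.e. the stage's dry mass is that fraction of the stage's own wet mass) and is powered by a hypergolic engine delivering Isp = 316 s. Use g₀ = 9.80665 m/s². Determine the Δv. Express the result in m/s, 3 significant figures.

Stage wet mass = m₀ − payload = 259,000 − 6,770 = 252,230 kg.
Stage dry mass = ε × stage wet mass = 0.101 × 252,230 = 25,475.2 kg.
Burnout mass m_f = stage dry + payload = 25,475.2 + 6,770 = 32,245.2 kg.
v_e = Isp · g₀ = 316 × 9.80665 = 3098.9 m/s.
By the Tsiolkovsky rocket equation, Δv = v_e · ln(259,000/32,245.2) = 3098.9 × ln(8.032) = 3098.9 × 2.0835 ≈ 6456 m/s.

Δv ≈ 6460 m/s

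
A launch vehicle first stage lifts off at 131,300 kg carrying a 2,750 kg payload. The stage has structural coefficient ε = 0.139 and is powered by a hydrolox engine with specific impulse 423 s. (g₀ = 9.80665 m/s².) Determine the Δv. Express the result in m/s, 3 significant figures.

Stage wet mass = m₀ − payload = 131,300 − 2,750 = 128,550 kg.
Stage dry mass = ε × stage wet mass = 0.139 × 128,550 = 17,868.5 kg.
Burnout mass m_f = stage dry + payload = 17,868.5 + 2,750 = 20,618.5 kg.
v_e = Isp · g₀ = 423 × 9.80665 = 4148.2 m/s.
By the Tsiolkovsky rocket equation, Δv = v_e · ln(131,300/20,618.5) = 4148.2 × ln(6.368) = 4148.2 × 1.8513 ≈ 7680 m/s.

Δv ≈ 7680 m/s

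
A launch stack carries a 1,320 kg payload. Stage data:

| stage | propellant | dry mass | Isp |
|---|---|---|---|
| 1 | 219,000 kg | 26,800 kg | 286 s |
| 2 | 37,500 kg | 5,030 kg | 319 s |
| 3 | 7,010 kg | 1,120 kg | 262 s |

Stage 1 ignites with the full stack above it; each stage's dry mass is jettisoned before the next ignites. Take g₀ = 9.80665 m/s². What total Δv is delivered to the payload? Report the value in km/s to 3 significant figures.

Ignition mass of stage 1 = 219,000+26,800 + 37,500+5,030 + 7,010+1,120 + 1,320 = 297,780 kg.
Stage 1: m₀ = 297,780 kg, m_f = 297,780 − 219,000 = 78,780 kg; Δv = 286×9.80665×ln(3.78) = 2804.7×1.3297 ≈ 3729 m/s.
Stage 2: m₀ = 51,980 kg, m_f = 51,980 − 37,500 = 14,480 kg; Δv = 319×9.80665×ln(3.59) = 3128.3×1.2781 ≈ 3998 m/s.
Stage 3: m₀ = 9,450 kg, m_f = 9,450 − 7,010 = 2,440 kg; Δv = 262×9.80665×ln(3.873) = 2569.3×1.3540 ≈ 3479 m/s.
Total Δv = 3729 + 3998 + 3479 = 11206 m/s.

Δv ≈ 11.2 km/s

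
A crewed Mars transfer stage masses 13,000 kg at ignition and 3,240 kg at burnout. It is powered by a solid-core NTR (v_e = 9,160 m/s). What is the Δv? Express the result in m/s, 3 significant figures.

By the Tsiolkovsky rocket equation, Δv = v_e · ln(m₀/m_f) = 9160.0 × ln(4.012) = 9160.0 × 1.3894 ≈ 12726.7 m/s.

Δv ≈ 12700 m/s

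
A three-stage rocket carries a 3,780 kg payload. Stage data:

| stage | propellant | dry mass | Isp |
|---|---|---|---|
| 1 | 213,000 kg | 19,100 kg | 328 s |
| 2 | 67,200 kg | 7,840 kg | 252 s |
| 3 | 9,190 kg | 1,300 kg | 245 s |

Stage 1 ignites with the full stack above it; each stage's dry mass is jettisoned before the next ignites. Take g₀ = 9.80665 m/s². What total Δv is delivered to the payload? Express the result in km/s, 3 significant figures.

Δv ≈ 9.43 km/s

Ignition mass of stage 1 = 213,000+19,100 + 67,200+7,840 + 9,190+1,300 + 3,780 = 321,410 kg.
Stage 1: m₀ = 321,410 kg, m_f = 321,410 − 213,000 = 108,410 kg; Δv = 328×9.80665×ln(2.965) = 3216.6×1.0868 ≈ 3496 m/s.
Stage 2: m₀ = 89,310 kg, m_f = 89,310 − 67,200 = 22,110 kg; Δv = 252×9.80665×ln(4.039) = 2471.3×1.3961 ≈ 3450 m/s.
Stage 3: m₀ = 14,270 kg, m_f = 14,270 − 9,190 = 5,080 kg; Δv = 245×9.80665×ln(2.809) = 2402.6×1.0328 ≈ 2482 m/s.
Total Δv = 3496 + 3450 + 2482 = 9428 m/s.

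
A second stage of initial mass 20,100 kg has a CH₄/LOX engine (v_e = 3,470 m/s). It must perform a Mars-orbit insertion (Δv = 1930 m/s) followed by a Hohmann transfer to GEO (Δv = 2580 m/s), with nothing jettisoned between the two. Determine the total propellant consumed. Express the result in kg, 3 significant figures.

After the first burn: m = 20100 × exp(−1930/3470.0) = 20100 × 0.57339 = 11,525.1 kg.
After the second burn: m = 11,525.1 × exp(−2580/3470.0) = 11,525.1 × 0.47544 = 5,479.49 kg.
Total propellant = m₀ − m_final = 20100 − 5,479.49 = 14,620.51 kg.

total propellant consumed ≈ 14600 kg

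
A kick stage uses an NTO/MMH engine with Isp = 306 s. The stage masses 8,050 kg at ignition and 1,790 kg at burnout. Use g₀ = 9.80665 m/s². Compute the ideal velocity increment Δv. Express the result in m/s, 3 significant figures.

v_e = Isp · g₀ = 306 × 9.80665 = 3000.8 m/s.
Δv = v_e · ln(m₀/m_f) = 3000.8 × ln(4.497) = 3000.8 × 1.5035 ≈ 4511.6 m/s.

Δv ≈ 4510 m/s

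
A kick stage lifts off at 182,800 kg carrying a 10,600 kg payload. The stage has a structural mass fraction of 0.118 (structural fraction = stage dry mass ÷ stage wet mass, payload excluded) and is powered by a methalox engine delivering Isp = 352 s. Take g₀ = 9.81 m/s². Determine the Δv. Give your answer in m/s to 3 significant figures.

Stage wet mass = m₀ − payload = 182,800 − 10,600 = 172,200 kg.
Stage dry mass = ε × stage wet mass = 0.118 × 172,200 = 20,319.6 kg.
Burnout mass m_f = stage dry + payload = 20,319.6 + 10,600 = 30,919.6 kg.
v_e = Isp · g₀ = 352 × 9.81 = 3453.1 m/s.
Δv = v_e · ln(182,800/30,919.6) = 3453.1 × ln(5.912) = 3453.1 × 1.7770 ≈ 6136 m/s.

Δv ≈ 6140 m/s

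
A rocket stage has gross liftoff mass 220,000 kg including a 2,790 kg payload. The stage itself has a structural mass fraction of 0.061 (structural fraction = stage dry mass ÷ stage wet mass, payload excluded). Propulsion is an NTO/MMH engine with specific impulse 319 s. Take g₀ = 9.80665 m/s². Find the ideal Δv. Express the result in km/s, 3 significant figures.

Stage wet mass = m₀ − payload = 220,000 − 2,790 = 217,210 kg.
Stage dry mass = ε × stage wet mass = 0.061 × 217,210 = 13,249.8 kg.
Burnout mass m_f = stage dry + payload = 13,249.8 + 2,790 = 16,039.8 kg.
v_e = Isp · g₀ = 319 × 9.80665 = 3128.3 m/s.
From the ideal rocket equation, Δv = v_e · ln(220,000/16,039.8) = 3128.3 × ln(13.72) = 3128.3 × 2.6186 ≈ 8192 m/s.

Δv ≈ 8.19 km/s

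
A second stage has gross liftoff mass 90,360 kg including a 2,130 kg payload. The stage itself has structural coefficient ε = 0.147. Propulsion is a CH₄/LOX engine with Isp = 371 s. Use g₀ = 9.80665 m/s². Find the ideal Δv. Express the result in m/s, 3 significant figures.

Δv ≈ 6510 m/s

Stage wet mass = m₀ − payload = 90,360 − 2,130 = 88,230 kg.
Stage dry mass = ε × stage wet mass = 0.147 × 88,230 = 12,969.8 kg.
Burnout mass m_f = stage dry + payload = 12,969.8 + 2,130 = 15,099.8 kg.
v_e = Isp · g₀ = 371 × 9.80665 = 3638.3 m/s.
Rocket equation: Δv = v_e · ln(90,360/15,099.8) = 3638.3 × ln(5.984) = 3638.3 × 1.7891 ≈ 6509 m/s.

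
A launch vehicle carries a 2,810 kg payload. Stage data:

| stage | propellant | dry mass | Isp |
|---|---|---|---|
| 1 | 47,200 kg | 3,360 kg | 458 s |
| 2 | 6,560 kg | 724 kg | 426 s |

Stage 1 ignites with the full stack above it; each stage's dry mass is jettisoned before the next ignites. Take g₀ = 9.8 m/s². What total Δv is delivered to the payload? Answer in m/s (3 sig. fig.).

Δv ≈ 11100 m/s

Ignition mass of stage 1 = 47,200+3,360 + 6,560+724 + 2,810 = 60,654 kg.
Stage 1: m₀ = 60,654 kg, m_f = 60,654 − 47,200 = 13,454 kg; Δv = 458×9.8×ln(4.508) = 4488.4×1.5059 ≈ 6759 m/s.
Stage 2: m₀ = 10,094 kg, m_f = 10,094 − 6,560 = 3,534 kg; Δv = 426×9.8×ln(2.856) = 4174.8×1.0495 ≈ 4381 m/s.
Total Δv = 6759 + 4381 = 11140 m/s.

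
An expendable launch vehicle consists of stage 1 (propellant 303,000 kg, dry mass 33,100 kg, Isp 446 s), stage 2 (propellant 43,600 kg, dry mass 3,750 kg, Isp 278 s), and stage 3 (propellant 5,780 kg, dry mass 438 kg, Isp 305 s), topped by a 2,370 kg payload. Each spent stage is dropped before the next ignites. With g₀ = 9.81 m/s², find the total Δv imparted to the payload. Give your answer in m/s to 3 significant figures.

Ignition mass of stage 1 = 303,000+33,100 + 43,600+3,750 + 5,780+438 + 2,370 = 392,038 kg.
Stage 1: m₀ = 392,038 kg, m_f = 392,038 − 303,000 = 89,038 kg; Δv = 446×9.81×ln(4.403) = 4375.3×1.4823 ≈ 6485 m/s.
Stage 2: m₀ = 55,938 kg, m_f = 55,938 − 43,600 = 12,338 kg; Δv = 278×9.81×ln(4.534) = 2727.2×1.5116 ≈ 4122 m/s.
Stage 3: m₀ = 8,588 kg, m_f = 8,588 − 5,780 = 2,808 kg; Δv = 305×9.81×ln(3.058) = 2992.1×1.1179 ≈ 3345 m/s.
Total Δv = 6485 + 4122 + 3345 = 13952 m/s.

Δv ≈ 14000 m/s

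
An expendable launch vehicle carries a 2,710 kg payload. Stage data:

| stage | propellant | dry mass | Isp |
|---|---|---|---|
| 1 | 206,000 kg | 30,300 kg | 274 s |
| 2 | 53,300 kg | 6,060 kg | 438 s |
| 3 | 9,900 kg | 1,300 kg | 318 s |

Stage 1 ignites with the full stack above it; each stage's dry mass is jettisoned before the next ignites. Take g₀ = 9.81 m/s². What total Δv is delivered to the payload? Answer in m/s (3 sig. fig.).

Δv ≈ 12400 m/s

Ignition mass of stage 1 = 206,000+30,300 + 53,300+6,060 + 9,900+1,300 + 2,710 = 309,570 kg.
Stage 1: m₀ = 309,570 kg, m_f = 309,570 − 206,000 = 103,570 kg; Δv = 274×9.81×ln(2.989) = 2687.9×1.0949 ≈ 2943 m/s.
Stage 2: m₀ = 73,270 kg, m_f = 73,270 − 53,300 = 19,970 kg; Δv = 438×9.81×ln(3.669) = 4296.8×1.2999 ≈ 5585 m/s.
Stage 3: m₀ = 13,910 kg, m_f = 13,910 − 9,900 = 4,010 kg; Δv = 318×9.81×ln(3.469) = 3119.6×1.2438 ≈ 3880 m/s.
Total Δv = 2943 + 5585 + 3880 = 12408 m/s.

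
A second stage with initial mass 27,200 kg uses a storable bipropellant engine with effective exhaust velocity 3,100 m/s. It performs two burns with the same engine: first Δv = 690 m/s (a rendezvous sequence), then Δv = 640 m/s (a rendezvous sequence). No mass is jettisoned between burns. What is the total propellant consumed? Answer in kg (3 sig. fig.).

After the first burn: m = 27200 × exp(−690/3100.0) = 27200 × 0.80045 = 21,772.2 kg.
After the second burn: m = 21,772.2 × exp(−640/3100.0) = 21,772.2 × 0.81347 = 17,711 kg.
Total propellant = m₀ − m_final = 27200 − 17,711 = 9,489 kg.

total propellant consumed ≈ 9490 kg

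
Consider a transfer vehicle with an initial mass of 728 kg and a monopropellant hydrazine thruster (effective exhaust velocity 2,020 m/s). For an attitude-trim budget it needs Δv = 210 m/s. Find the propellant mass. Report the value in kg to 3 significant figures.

propellant mass ≈ 71.9 kg

By the Tsiolkovsky rocket equation, m₀/m_f = exp(Δv / v_e) = exp(210 / 2020.0) = exp(0.1040) = 1.1096.
m_f = 728 / 1.1096 = 656.092 kg, so propellant = m₀ − m_f = 728 − 656.092 = 71.908 kg.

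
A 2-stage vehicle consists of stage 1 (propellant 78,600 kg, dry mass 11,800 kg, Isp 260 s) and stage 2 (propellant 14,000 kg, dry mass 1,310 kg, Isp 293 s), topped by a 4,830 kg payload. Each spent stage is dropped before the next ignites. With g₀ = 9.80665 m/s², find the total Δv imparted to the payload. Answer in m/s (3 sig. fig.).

Δv ≈ 6580 m/s

Ignition mass of stage 1 = 78,600+11,800 + 14,000+1,310 + 4,830 = 110,540 kg.
Stage 1: m₀ = 110,540 kg, m_f = 110,540 − 78,600 = 31,940 kg; Δv = 260×9.80665×ln(3.461) = 2549.7×1.2415 ≈ 3166 m/s.
Stage 2: m₀ = 20,140 kg, m_f = 20,140 − 14,000 = 6,140 kg; Δv = 293×9.80665×ln(3.28) = 2873.3×1.1879 ≈ 3413 m/s.
Total Δv = 3166 + 3413 = 6579 m/s.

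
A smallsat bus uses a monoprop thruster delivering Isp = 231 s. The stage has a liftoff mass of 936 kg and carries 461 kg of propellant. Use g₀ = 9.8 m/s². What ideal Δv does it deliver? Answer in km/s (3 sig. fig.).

Δv ≈ 1.54 km/s

v_e = Isp · g₀ = 231 × 9.8 = 2263.8 m/s.
m_f = m₀ − m_prop = 936 − 461 = 475 kg.
Δv = v_e · ln(m₀/m_f) = 2263.8 × ln(1.971) = 2263.8 × 0.6783 ≈ 1535.5 m/s.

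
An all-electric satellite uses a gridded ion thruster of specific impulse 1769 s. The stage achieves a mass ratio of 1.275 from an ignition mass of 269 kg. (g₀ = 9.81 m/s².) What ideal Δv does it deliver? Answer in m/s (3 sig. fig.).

Δv ≈ 4220 m/s

v_e = Isp · g₀ = 1769 × 9.81 = 17353.9 m/s.
Δv = v_e · ln(1.275) = 17353.9 × 0.2429 ≈ 4216.1 m/s.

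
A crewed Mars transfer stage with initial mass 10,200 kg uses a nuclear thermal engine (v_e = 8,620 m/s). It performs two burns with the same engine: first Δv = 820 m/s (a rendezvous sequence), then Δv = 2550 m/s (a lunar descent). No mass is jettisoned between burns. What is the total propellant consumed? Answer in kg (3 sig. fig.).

total propellant consumed ≈ 3300 kg

After the first burn: m = 10200 × exp(−820/8620.0) = 10200 × 0.90926 = 9,274.45 kg.
After the second burn: m = 9,274.45 × exp(−2550/8620.0) = 9,274.45 × 0.74392 = 6,899.45 kg.
Total propellant = m₀ − m_final = 10200 − 6,899.45 = 3,300.55 kg.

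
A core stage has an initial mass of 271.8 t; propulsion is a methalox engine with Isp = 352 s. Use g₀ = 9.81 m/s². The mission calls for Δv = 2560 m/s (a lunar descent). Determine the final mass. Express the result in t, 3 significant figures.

final mass ≈ 130 t

v_e = Isp · g₀ = 352 × 9.81 = 3453.1 m/s.
Rocket equation: m₀/m_f = exp(Δv / v_e) = exp(2560 / 3453.1) = exp(0.7414) = 2.0988.
m_f = m₀ / 2.0988 = 271.8 / 2.0988 = 129.503 t.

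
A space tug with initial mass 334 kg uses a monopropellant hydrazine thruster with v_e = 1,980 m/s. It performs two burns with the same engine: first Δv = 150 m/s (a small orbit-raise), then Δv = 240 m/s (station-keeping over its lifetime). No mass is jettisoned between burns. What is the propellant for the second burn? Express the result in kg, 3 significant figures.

After the first burn: m = 334 × exp(−150/1980.0) = 334 × 0.92704 = 309.631 kg.
After the second burn: m = 309.631 × exp(−240/1980.0) = 309.631 × 0.88585 = 274.287 kg.
Second-burn propellant = 309.631 − 274.287 = 35.344 kg.

propellant for the second burn ≈ 35.3 kg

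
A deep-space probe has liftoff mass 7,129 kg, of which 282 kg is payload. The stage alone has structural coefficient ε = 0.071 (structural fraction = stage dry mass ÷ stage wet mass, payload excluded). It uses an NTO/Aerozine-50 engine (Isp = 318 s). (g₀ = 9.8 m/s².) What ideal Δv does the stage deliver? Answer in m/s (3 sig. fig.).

Stage wet mass = m₀ − payload = 7,129 − 282 = 6,847 kg.
Stage dry mass = ε × stage wet mass = 0.071 × 6,847 = 486.137 kg.
Burnout mass m_f = stage dry + payload = 486.137 + 282 = 768.137 kg.
v_e = Isp · g₀ = 318 × 9.8 = 3116.4 m/s.
Δv = v_e · ln(7,129/768.137) = 3116.4 × ln(9.281) = 3116.4 × 2.2280 ≈ 6943 m/s.

Δv ≈ 6940 m/s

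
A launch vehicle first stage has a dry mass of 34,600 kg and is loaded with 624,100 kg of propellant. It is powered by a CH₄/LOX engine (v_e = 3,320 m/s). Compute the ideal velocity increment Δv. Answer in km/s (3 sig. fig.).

m₀ = m_dry + m_prop = 34,600 + 624,100 = 658,700 kg.
Using Δv = v_e ln(m₀/m_f): Δv = v_e · ln(m₀/m_f) = 3320.0 × ln(19.04) = 3320.0 × 2.9464 ≈ 9782.1 m/s.

Δv ≈ 9.78 km/s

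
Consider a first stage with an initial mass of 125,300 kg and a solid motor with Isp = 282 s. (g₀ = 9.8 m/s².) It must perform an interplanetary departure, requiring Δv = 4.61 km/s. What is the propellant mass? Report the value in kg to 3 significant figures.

v_e = Isp · g₀ = 282 × 9.8 = 2763.6 m/s.
Using Δv = v_e ln(m₀/m_f): m₀/m_f = exp(Δv / v_e) = exp(4610 / 2763.6) = exp(1.6681) = 5.3022.
m_f = 125,300 / 5.3022 = 23,631.7 kg, so propellant = m₀ − m_f = 125,300 − 23,631.7 = 101,668.3 kg.

propellant mass ≈ 102000 kg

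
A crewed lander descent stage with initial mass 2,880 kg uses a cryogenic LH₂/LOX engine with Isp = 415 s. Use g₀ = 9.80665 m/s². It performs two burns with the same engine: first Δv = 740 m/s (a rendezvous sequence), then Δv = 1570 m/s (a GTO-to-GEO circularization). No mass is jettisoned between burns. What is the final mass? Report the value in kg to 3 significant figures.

v_e = Isp · g₀ = 415 × 9.80665 = 4069.8 m/s.
After the first burn: m = 2880 × exp(−740/4069.8) = 2880 × 0.83374 = 2,401.17 kg.
After the second burn: m = 2,401.17 × exp(−1570/4069.8) = 2,401.17 × 0.67993 = 1,632.63 kg.

final mass ≈ 1630 kg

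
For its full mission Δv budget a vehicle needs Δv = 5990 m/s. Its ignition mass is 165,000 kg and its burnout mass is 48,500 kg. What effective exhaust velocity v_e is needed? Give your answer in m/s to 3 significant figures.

v_e ≈ 4890 m/s

ln(m₀/m_f) = ln(165000/48500) = ln(3.402) = 1.2244.
By the Tsiolkovsky rocket equation, v_e = Δv / ln(m₀/m_f) = 5990 / 1.2244 = 4892.3 m/s.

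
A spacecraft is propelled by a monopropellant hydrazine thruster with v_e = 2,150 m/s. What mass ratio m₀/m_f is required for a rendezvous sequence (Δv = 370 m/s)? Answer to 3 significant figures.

mass ratio ≈ 1.19

Using Δv = v_e ln(m₀/m_f): m₀/m_f = exp(Δv / v_e) = exp(370 / 2150.0) = exp(0.1721) = 1.1878.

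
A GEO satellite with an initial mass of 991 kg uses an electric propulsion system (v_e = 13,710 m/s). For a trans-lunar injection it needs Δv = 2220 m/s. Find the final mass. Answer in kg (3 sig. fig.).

final mass ≈ 843 kg

From the ideal rocket equation, m₀/m_f = exp(Δv / v_e) = exp(2220 / 13710.0) = exp(0.1619) = 1.1758.
m_f = m₀ / 1.1758 = 991 / 1.1758 = 842.83 kg.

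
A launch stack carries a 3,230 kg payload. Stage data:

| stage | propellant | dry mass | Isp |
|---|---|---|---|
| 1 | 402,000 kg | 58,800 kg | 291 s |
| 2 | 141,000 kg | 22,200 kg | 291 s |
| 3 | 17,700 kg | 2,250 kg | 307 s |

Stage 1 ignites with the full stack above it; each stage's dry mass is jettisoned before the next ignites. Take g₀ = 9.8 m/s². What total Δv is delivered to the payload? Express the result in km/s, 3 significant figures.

Δv ≈ 11.1 km/s

Ignition mass of stage 1 = 402,000+58,800 + 141,000+22,200 + 17,700+2,250 + 3,230 = 647,180 kg.
Stage 1: m₀ = 647,180 kg, m_f = 647,180 − 402,000 = 245,180 kg; Δv = 291×9.8×ln(2.64) = 2851.8×0.9706 ≈ 2768 m/s.
Stage 2: m₀ = 186,380 kg, m_f = 186,380 − 141,000 = 45,380 kg; Δv = 291×9.8×ln(4.107) = 2851.8×1.4127 ≈ 4029 m/s.
Stage 3: m₀ = 23,180 kg, m_f = 23,180 − 17,700 = 5,480 kg; Δv = 307×9.8×ln(4.23) = 3008.6×1.4422 ≈ 4339 m/s.
Total Δv = 2768 + 4029 + 4339 = 11136 m/s.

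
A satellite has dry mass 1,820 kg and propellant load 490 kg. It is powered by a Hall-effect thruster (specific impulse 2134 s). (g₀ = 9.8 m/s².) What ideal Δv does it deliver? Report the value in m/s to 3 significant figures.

v_e = Isp · g₀ = 2134 × 9.8 = 20913.2 m/s.
m₀ = m_dry + m_prop = 1,820 + 490 = 2,310 kg.
Δv = v_e · ln(m₀/m_f) = 20913.2 × ln(1.269) = 20913.2 × 0.2384 ≈ 4985.9 m/s.

Δv ≈ 4990 m/s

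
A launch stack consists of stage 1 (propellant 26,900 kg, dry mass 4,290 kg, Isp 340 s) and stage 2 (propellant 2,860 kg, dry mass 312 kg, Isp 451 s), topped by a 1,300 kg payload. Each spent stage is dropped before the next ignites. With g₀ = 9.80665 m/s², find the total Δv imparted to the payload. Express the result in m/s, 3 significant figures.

Δv ≈ 9190 m/s

Ignition mass of stage 1 = 26,900+4,290 + 2,860+312 + 1,300 = 35,662 kg.
Stage 1: m₀ = 35,662 kg, m_f = 35,662 − 26,900 = 8,762 kg; Δv = 340×9.80665×ln(4.07) = 3334.3×1.4037 ≈ 4680 m/s.
Stage 2: m₀ = 4,472 kg, m_f = 4,472 − 2,860 = 1,612 kg; Δv = 451×9.80665×ln(2.774) = 4422.8×1.0204 ≈ 4513 m/s.
Total Δv = 4680 + 4513 = 9193 m/s.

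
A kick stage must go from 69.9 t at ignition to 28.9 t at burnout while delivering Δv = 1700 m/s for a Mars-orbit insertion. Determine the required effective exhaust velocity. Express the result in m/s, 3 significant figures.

ln(m₀/m_f) = ln(69900/28900) = ln(2.419) = 0.8832.
From the ideal rocket equation, v_e = Δv / ln(m₀/m_f) = 1700 / 0.8832 = 1924.8 m/s.

v_e ≈ 1920 m/s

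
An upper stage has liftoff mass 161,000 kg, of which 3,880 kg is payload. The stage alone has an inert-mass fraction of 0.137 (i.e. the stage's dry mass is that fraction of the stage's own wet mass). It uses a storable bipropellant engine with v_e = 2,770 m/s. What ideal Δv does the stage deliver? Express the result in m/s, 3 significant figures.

Stage wet mass = m₀ − payload = 161,000 − 3,880 = 157,120 kg.
Stage dry mass = ε × stage wet mass = 0.137 × 157,120 = 21,525.4 kg.
Burnout mass m_f = stage dry + payload = 21,525.4 + 3,880 = 25,405.4 kg.
Δv = v_e · ln(161,000/25,405.4) = 2770.0 × ln(6.337) = 2770.0 × 1.8464 ≈ 5115 m/s.

Δv ≈ 5110 m/s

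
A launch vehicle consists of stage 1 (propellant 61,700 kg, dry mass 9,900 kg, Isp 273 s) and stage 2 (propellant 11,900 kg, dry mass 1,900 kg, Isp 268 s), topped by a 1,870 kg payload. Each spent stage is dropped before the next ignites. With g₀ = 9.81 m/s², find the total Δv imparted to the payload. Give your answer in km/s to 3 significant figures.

Δv ≈ 7.03 km/s

Ignition mass of stage 1 = 61,700+9,900 + 11,900+1,900 + 1,870 = 87,270 kg.
Stage 1: m₀ = 87,270 kg, m_f = 87,270 − 61,700 = 25,570 kg; Δv = 273×9.81×ln(3.413) = 2678.1×1.2276 ≈ 3288 m/s.
Stage 2: m₀ = 15,670 kg, m_f = 15,670 − 11,900 = 3,770 kg; Δv = 268×9.81×ln(4.156) = 2629.1×1.4247 ≈ 3746 m/s.
Total Δv = 3288 + 3746 = 7034 m/s.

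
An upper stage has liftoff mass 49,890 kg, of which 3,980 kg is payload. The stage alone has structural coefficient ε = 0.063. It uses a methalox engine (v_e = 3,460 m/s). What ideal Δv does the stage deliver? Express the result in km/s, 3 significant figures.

Δv ≈ 6.86 km/s

Stage wet mass = m₀ − payload = 49,890 − 3,980 = 45,910 kg.
Stage dry mass = ε × stage wet mass = 0.063 × 45,910 = 2,892.33 kg.
Burnout mass m_f = stage dry + payload = 2,892.33 + 3,980 = 6,872.33 kg.
Rocket equation: Δv = v_e · ln(49,890/6,872.33) = 3460.0 × ln(7.26) = 3460.0 × 1.9823 ≈ 6859 m/s.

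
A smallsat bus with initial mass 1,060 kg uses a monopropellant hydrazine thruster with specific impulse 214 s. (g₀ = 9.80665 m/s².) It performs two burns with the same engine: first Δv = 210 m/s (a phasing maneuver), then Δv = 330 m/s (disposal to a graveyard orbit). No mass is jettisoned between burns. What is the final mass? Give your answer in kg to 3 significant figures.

v_e = Isp · g₀ = 214 × 9.80665 = 2098.6 m/s.
After the first burn: m = 1060 × exp(−210/2098.6) = 1060 × 0.90478 = 959.067 kg.
After the second burn: m = 959.067 × exp(−330/2098.6) = 959.067 × 0.85449 = 819.513 kg.

final mass ≈ 820 kg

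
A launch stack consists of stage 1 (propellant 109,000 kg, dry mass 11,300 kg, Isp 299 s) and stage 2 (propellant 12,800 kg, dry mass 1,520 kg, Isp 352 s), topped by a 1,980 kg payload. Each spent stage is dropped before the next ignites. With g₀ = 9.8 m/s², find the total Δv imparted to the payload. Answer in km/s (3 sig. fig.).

Δv ≈ 9.99 km/s

Ignition mass of stage 1 = 109,000+11,300 + 12,800+1,520 + 1,980 = 136,600 kg.
Stage 1: m₀ = 136,600 kg, m_f = 136,600 − 109,000 = 27,600 kg; Δv = 299×9.8×ln(4.949) = 2930.2×1.5992 ≈ 4686 m/s.
Stage 2: m₀ = 16,300 kg, m_f = 16,300 − 12,800 = 3,500 kg; Δv = 352×9.8×ln(4.657) = 3449.6×1.5384 ≈ 5307 m/s.
Total Δv = 4686 + 5307 = 9993 m/s.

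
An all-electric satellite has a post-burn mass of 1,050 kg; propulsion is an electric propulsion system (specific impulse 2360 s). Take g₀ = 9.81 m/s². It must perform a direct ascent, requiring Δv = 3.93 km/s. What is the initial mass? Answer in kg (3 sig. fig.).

v_e = Isp · g₀ = 2360 × 9.81 = 23151.6 m/s.
Rocket equation: m₀/m_f = exp(Δv / v_e) = exp(3930 / 23151.6) = exp(0.1698) = 1.1850.
m₀ = m_f × 1.1850 = 1,050 × 1.1850 = 1,244.25 kg.

initial mass ≈ 1240 kg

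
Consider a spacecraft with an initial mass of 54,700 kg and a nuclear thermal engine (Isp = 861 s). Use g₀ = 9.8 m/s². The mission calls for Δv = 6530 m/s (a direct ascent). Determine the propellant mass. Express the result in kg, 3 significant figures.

propellant mass ≈ 29500 kg

v_e = Isp · g₀ = 861 × 9.8 = 8437.8 m/s.
Using Δv = v_e ln(m₀/m_f): m₀/m_f = exp(Δv / v_e) = exp(6530 / 8437.8) = exp(0.7739) = 2.1682.
m_f = 54,700 / 2.1682 = 25,228.3 kg, so propellant = m₀ − m_f = 54,700 − 25,228.3 = 29,471.7 kg.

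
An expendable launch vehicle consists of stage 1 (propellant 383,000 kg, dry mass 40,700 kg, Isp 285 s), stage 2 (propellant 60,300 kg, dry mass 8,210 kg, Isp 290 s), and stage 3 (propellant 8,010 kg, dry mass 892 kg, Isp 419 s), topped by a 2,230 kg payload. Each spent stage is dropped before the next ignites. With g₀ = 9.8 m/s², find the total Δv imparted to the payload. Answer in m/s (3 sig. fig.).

Ignition mass of stage 1 = 383,000+40,700 + 60,300+8,210 + 8,010+892 + 2,230 = 503,342 kg.
Stage 1: m₀ = 503,342 kg, m_f = 503,342 − 383,000 = 120,342 kg; Δv = 285×9.8×ln(4.183) = 2793.0×1.4309 ≈ 3997 m/s.
Stage 2: m₀ = 79,642 kg, m_f = 79,642 − 60,300 = 19,342 kg; Δv = 290×9.8×ln(4.118) = 2842.0×1.4153 ≈ 4022 m/s.
Stage 3: m₀ = 11,132 kg, m_f = 11,132 − 8,010 = 3,122 kg; Δv = 419×9.8×ln(3.566) = 4106.2×1.2714 ≈ 5220 m/s.
Total Δv = 3997 + 4022 + 5220 = 13239 m/s.

Δv ≈ 13200 m/s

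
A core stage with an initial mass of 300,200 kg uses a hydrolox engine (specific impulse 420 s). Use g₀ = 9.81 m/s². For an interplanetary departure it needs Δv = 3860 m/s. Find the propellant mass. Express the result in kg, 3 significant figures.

propellant mass ≈ 183000 kg

v_e = Isp · g₀ = 420 × 9.81 = 4120.2 m/s.
m₀/m_f = exp(Δv / v_e) = exp(3860 / 4120.2) = exp(0.9368) = 2.5519.
m_f = 300,200 / 2.5519 = 117,638 kg, so propellant = m₀ − m_f = 300,200 − 117,638 = 182,562 kg.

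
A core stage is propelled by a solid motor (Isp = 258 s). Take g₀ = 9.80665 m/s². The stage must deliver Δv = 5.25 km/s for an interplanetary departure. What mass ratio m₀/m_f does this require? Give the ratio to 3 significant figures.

v_e = Isp · g₀ = 258 × 9.80665 = 2530.1 m/s.
m₀/m_f = exp(Δv / v_e) = exp(5250 / 2530.1) = exp(2.0750) = 7.9646.

mass ratio ≈ 7.96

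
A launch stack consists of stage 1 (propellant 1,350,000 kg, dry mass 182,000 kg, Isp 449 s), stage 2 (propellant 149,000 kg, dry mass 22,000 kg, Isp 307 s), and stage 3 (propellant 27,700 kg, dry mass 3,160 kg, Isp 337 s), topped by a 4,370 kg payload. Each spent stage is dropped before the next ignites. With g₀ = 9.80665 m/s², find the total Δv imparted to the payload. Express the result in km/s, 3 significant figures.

Ignition mass of stage 1 = 1,350,000+182,000 + 149,000+22,000 + 27,700+3,160 + 4,370 = 1,738,230 kg.
Stage 1: m₀ = 1,738,230 kg, m_f = 1,738,230 − 1,350,000 = 388,230 kg; Δv = 449×9.80665×ln(4.477) = 4403.2×1.4990 ≈ 6600 m/s.
Stage 2: m₀ = 206,230 kg, m_f = 206,230 − 149,000 = 57,230 kg; Δv = 307×9.80665×ln(3.604) = 3010.6×1.2819 ≈ 3859 m/s.
Stage 3: m₀ = 35,230 kg, m_f = 35,230 − 27,700 = 7,530 kg; Δv = 337×9.80665×ln(4.679) = 3304.8×1.5430 ≈ 5099 m/s.
Total Δv = 6600 + 3859 + 5099 = 15558 m/s.

Δv ≈ 15.6 km/s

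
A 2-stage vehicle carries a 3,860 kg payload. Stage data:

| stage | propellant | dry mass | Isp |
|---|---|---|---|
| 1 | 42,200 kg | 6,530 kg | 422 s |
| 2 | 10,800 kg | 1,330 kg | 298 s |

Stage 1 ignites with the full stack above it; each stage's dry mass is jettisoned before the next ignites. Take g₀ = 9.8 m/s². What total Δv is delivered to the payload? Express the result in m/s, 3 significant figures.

Δv ≈ 7650 m/s

Ignition mass of stage 1 = 42,200+6,530 + 10,800+1,330 + 3,860 = 64,720 kg.
Stage 1: m₀ = 64,720 kg, m_f = 64,720 − 42,200 = 22,520 kg; Δv = 422×9.8×ln(2.874) = 4135.6×1.0557 ≈ 4366 m/s.
Stage 2: m₀ = 15,990 kg, m_f = 15,990 − 10,800 = 5,190 kg; Δv = 298×9.8×ln(3.081) = 2920.4×1.1252 ≈ 3286 m/s.
Total Δv = 4366 + 3286 = 7652 m/s.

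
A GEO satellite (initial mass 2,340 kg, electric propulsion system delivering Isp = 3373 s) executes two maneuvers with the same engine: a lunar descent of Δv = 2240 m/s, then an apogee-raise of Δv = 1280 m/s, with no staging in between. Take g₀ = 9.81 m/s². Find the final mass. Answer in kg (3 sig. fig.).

final mass ≈ 2100 kg

v_e = Isp · g₀ = 3373 × 9.81 = 33089.1 m/s.
After the first burn: m = 2340 × exp(−2240/33089.1) = 2340 × 0.93454 = 2,186.82 kg.
After the second burn: m = 2,186.82 × exp(−1280/33089.1) = 2,186.82 × 0.96206 = 2,103.85 kg.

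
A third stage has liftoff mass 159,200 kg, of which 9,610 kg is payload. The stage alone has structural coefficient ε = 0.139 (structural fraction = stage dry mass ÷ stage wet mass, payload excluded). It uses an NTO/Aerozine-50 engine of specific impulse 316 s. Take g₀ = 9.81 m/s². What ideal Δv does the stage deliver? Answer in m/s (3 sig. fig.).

Stage wet mass = m₀ − payload = 159,200 − 9,610 = 149,590 kg.
Stage dry mass = ε × stage wet mass = 0.139 × 149,590 = 20,793 kg.
Burnout mass m_f = stage dry + payload = 20,793 + 9,610 = 30,403 kg.
v_e = Isp · g₀ = 316 × 9.81 = 3100.0 m/s.
Rocket equation: Δv = v_e · ln(159,200/30,403) = 3100.0 × ln(5.236) = 3100.0 × 1.6556 ≈ 5132 m/s.

Δv ≈ 5130 m/s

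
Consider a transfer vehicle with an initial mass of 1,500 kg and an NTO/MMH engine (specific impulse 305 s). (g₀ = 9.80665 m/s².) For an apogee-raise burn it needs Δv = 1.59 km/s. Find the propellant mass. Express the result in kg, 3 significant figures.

propellant mass ≈ 618 kg

v_e = Isp · g₀ = 305 × 9.80665 = 2991.0 m/s.
m₀/m_f = exp(Δv / v_e) = exp(1590 / 2991.0) = exp(0.5316) = 1.7016.
m_f = 1,500 / 1.7016 = 881.523 kg, so propellant = m₀ − m_f = 1,500 − 881.523 = 618.477 kg.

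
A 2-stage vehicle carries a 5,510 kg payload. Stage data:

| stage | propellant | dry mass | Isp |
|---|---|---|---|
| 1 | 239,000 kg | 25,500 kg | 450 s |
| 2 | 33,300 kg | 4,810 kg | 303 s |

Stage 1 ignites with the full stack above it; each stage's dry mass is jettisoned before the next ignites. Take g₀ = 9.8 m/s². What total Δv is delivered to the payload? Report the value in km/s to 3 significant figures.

Ignition mass of stage 1 = 239,000+25,500 + 33,300+4,810 + 5,510 = 308,120 kg.
Stage 1: m₀ = 308,120 kg, m_f = 308,120 − 239,000 = 69,120 kg; Δv = 450×9.8×ln(4.458) = 4410.0×1.4946 ≈ 6591 m/s.
Stage 2: m₀ = 43,620 kg, m_f = 43,620 − 33,300 = 10,320 kg; Δv = 303×9.8×ln(4.227) = 2969.4×1.4414 ≈ 4280 m/s.
Total Δv = 6591 + 4280 = 10871 m/s.

Δv ≈ 10.9 km/s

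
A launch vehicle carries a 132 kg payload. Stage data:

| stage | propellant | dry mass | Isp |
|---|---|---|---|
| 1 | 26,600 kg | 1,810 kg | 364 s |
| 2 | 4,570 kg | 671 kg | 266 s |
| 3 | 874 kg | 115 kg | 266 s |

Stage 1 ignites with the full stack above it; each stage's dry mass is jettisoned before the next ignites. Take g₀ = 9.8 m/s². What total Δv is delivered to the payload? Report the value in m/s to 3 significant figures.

Ignition mass of stage 1 = 26,600+1,810 + 4,570+671 + 874+115 + 132 = 34,772 kg.
Stage 1: m₀ = 34,772 kg, m_f = 34,772 − 26,600 = 8,172 kg; Δv = 364×9.8×ln(4.255) = 3567.2×1.4481 ≈ 5166 m/s.
Stage 2: m₀ = 6,362 kg, m_f = 6,362 − 4,570 = 1,792 kg; Δv = 266×9.8×ln(3.55) = 2606.8×1.2670 ≈ 3303 m/s.
Stage 3: m₀ = 1,121 kg, m_f = 1,121 − 874 = 247 kg; Δv = 266×9.8×ln(4.538) = 2606.8×1.5126 ≈ 3943 m/s.
Total Δv = 5166 + 3303 + 3943 = 12412 m/s.

Δv ≈ 12400 m/s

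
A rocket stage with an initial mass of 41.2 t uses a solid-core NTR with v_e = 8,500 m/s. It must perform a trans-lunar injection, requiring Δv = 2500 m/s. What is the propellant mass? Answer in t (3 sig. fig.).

propellant mass ≈ 10.5 t

m₀/m_f = exp(Δv / v_e) = exp(2500 / 8500.0) = exp(0.2941) = 1.3419.
m_f = 41.2 / 1.3419 = 30.7027 t, so propellant = m₀ − m_f = 41.2 − 30.7027 = 10.4973 t.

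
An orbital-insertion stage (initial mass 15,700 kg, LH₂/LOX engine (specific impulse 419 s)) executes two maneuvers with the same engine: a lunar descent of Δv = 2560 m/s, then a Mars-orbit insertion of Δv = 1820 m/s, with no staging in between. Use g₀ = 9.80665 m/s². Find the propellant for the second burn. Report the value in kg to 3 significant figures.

v_e = Isp · g₀ = 419 × 9.80665 = 4109.0 m/s.
After the first burn: m = 15700 × exp(−2560/4109.0) = 15700 × 0.53632 = 8,420.22 kg.
After the second burn: m = 8,420.22 × exp(−1820/4109.0) = 8,420.22 × 0.64215 = 5,407.04 kg.
Second-burn propellant = 8,420.22 − 5,407.04 = 3,013.18 kg.

propellant for the second burn ≈ 3010 kg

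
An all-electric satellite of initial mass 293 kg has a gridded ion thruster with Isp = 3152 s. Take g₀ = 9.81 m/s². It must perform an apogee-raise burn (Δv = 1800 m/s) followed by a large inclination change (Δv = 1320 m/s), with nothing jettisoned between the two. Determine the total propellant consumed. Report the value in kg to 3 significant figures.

total propellant consumed ≈ 28.1 kg

v_e = Isp · g₀ = 3152 × 9.81 = 30921.1 m/s.
After the first burn: m = 293 × exp(−1800/30921.1) = 293 × 0.94345 = 276.431 kg.
After the second burn: m = 276.431 × exp(−1320/30921.1) = 276.431 × 0.95821 = 264.879 kg.
Total propellant = m₀ − m_final = 293 − 264.879 = 28.121 kg.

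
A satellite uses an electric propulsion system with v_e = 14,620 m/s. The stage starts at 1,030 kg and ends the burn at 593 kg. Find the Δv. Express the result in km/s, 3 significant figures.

Δv ≈ 8.07 km/s

By the Tsiolkovsky rocket equation, Δv = v_e · ln(m₀/m_f) = 14620.0 × ln(1.737) = 14620.0 × 0.5521 ≈ 8072.0 m/s.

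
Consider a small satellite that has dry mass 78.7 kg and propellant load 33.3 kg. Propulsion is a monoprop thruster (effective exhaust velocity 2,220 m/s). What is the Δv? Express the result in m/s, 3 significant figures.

m₀ = m_dry + m_prop = 78.7 + 33.3 = 112 kg.
Δv = v_e · ln(m₀/m_f) = 2220.0 × ln(1.423) = 2220.0 × 0.3529 ≈ 783.3 m/s.

Δv ≈ 783 m/s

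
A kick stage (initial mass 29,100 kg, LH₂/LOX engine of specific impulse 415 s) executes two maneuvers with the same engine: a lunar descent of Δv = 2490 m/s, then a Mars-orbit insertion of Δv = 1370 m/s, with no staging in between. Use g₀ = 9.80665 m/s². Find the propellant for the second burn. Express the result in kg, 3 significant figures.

propellant for the second burn ≈ 4510 kg

v_e = Isp · g₀ = 415 × 9.80665 = 4069.8 m/s.
After the first burn: m = 29100 × exp(−2490/4069.8) = 29100 × 0.54236 = 15,782.7 kg.
After the second burn: m = 15,782.7 × exp(−1370/4069.8) = 15,782.7 × 0.71417 = 11,271.5 kg.
Second-burn propellant = 15,782.7 − 11,271.5 = 4,511.2 kg.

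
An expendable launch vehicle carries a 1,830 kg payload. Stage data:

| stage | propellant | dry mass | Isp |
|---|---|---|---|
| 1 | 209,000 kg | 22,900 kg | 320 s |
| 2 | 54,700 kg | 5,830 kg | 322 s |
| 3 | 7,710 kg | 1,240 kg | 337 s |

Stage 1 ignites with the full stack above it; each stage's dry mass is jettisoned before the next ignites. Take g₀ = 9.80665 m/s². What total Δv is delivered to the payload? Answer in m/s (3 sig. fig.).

Δv ≈ 12400 m/s

Ignition mass of stage 1 = 209,000+22,900 + 54,700+5,830 + 7,710+1,240 + 1,830 = 303,210 kg.
Stage 1: m₀ = 303,210 kg, m_f = 303,210 − 209,000 = 94,210 kg; Δv = 320×9.80665×ln(3.218) = 3138.1×1.1689 ≈ 3668 m/s.
Stage 2: m₀ = 71,310 kg, m_f = 71,310 − 54,700 = 16,610 kg; Δv = 322×9.80665×ln(4.293) = 3157.7×1.4570 ≈ 4601 m/s.
Stage 3: m₀ = 10,780 kg, m_f = 10,780 − 7,710 = 3,070 kg; Δv = 337×9.80665×ln(3.511) = 3304.8×1.2560 ≈ 4151 m/s.
Total Δv = 3668 + 4601 + 4151 = 12420 m/s.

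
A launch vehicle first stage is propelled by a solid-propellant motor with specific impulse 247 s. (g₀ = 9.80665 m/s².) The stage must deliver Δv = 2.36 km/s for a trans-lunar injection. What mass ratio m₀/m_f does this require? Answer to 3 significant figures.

v_e = Isp · g₀ = 247 × 9.80665 = 2422.2 m/s.
Rocket equation: m₀/m_f = exp(Δv / v_e) = exp(2360 / 2422.2) = exp(0.9743) = 2.6493.

mass ratio ≈ 2.65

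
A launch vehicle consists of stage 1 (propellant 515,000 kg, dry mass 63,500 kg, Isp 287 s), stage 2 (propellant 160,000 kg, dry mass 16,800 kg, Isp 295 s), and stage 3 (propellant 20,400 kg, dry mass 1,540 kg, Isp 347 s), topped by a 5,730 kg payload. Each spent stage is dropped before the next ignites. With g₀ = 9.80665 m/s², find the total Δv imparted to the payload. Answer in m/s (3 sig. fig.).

Ignition mass of stage 1 = 515,000+63,500 + 160,000+16,800 + 20,400+1,540 + 5,730 = 782,970 kg.
Stage 1: m₀ = 782,970 kg, m_f = 782,970 − 515,000 = 267,970 kg; Δv = 287×9.80665×ln(2.922) = 2814.5×1.0722 ≈ 3018 m/s.
Stage 2: m₀ = 204,470 kg, m_f = 204,470 − 160,000 = 44,470 kg; Δv = 295×9.80665×ln(4.598) = 2893.0×1.5256 ≈ 4414 m/s.
Stage 3: m₀ = 27,670 kg, m_f = 27,670 − 20,400 = 7,270 kg; Δv = 347×9.80665×ln(3.806) = 3402.9×1.3366 ≈ 4548 m/s.
Total Δv = 3018 + 4414 + 4548 = 11980 m/s.

Δv ≈ 12000 m/s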